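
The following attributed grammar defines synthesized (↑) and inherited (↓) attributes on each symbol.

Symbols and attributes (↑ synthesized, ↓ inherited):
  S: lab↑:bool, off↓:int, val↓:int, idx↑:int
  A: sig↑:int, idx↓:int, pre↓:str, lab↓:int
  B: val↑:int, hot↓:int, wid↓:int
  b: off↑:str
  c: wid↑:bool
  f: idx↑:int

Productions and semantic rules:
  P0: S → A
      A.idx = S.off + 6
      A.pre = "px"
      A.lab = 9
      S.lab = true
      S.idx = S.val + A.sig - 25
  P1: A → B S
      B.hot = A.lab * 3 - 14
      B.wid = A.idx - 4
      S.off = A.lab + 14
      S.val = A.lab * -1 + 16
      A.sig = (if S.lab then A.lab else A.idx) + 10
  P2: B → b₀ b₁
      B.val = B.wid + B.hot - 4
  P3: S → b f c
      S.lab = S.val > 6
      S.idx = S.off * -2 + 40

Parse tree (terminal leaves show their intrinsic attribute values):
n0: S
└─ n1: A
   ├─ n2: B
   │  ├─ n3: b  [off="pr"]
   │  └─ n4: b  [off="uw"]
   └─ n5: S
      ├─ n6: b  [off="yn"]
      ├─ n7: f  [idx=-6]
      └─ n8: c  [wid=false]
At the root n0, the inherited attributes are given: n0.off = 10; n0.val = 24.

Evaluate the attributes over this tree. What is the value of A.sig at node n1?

1. n0.off = 10  [given at root]
2. n0.val = 24  [given at root]
3. n1.idx = 16  [S.off + 6]
4. n1.pre = "px"  ["px"]
5. n1.lab = 9  [9]
6. n2.hot = 13  [A.lab * 3 - 14]
7. n2.wid = 12  [A.idx - 4]
8. n3.off = "pr"  [terminal]
9. n4.off = "uw"  [terminal]
10. n2.val = 21  [B.wid + B.hot - 4]
11. n5.off = 23  [A.lab + 14]
12. n5.val = 7  [A.lab * -1 + 16]
13. n6.off = "yn"  [terminal]
14. n7.idx = -6  [terminal]
15. n8.wid = false  [terminal]
16. n5.lab = true  [S.val > 6]
17. n5.idx = -6  [S.off * -2 + 40]
18. n1.sig = 19  [(if S.lab then A.lab else A.idx) + 10]
19. n0.lab = true  [true]
20. n0.idx = 18  [S.val + A.sig - 25]

19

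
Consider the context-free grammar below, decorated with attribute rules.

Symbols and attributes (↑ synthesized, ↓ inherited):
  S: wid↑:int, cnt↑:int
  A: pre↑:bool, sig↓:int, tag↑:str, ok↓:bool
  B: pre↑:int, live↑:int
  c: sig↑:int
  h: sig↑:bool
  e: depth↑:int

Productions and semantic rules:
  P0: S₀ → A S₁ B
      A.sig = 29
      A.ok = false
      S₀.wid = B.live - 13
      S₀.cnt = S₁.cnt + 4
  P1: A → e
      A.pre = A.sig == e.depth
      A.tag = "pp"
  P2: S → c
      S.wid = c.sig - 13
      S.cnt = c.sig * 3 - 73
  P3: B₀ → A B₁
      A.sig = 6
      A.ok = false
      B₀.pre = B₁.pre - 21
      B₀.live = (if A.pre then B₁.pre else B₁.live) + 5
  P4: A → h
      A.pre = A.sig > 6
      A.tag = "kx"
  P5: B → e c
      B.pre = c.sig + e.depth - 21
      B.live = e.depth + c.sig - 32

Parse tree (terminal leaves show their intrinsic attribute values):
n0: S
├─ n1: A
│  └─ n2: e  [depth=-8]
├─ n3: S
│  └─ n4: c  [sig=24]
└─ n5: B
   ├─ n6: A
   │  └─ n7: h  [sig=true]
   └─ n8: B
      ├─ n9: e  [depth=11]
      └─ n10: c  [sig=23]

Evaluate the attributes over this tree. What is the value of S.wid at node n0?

-6

1. n1.sig = 29  [29]
2. n1.ok = false  [false]
3. n2.depth = -8  [terminal]
4. n1.pre = false  [A.sig == e.depth]
5. n1.tag = "pp"  ["pp"]
6. n4.sig = 24  [terminal]
7. n3.wid = 11  [c.sig - 13]
8. n3.cnt = -1  [c.sig * 3 - 73]
9. n6.sig = 6  [6]
10. n6.ok = false  [false]
11. n7.sig = true  [terminal]
12. n6.pre = false  [A.sig > 6]
13. n6.tag = "kx"  ["kx"]
14. n9.depth = 11  [terminal]
15. n10.sig = 23  [terminal]
16. n8.pre = 13  [c.sig + e.depth - 21]
17. n8.live = 2  [e.depth + c.sig - 32]
18. n5.pre = -8  [B₁.pre - 21]
19. n5.live = 7  [(if A.pre then B₁.pre else B₁.live) + 5]
20. n0.wid = -6  [B.live - 13]
21. n0.cnt = 3  [S₁.cnt + 4]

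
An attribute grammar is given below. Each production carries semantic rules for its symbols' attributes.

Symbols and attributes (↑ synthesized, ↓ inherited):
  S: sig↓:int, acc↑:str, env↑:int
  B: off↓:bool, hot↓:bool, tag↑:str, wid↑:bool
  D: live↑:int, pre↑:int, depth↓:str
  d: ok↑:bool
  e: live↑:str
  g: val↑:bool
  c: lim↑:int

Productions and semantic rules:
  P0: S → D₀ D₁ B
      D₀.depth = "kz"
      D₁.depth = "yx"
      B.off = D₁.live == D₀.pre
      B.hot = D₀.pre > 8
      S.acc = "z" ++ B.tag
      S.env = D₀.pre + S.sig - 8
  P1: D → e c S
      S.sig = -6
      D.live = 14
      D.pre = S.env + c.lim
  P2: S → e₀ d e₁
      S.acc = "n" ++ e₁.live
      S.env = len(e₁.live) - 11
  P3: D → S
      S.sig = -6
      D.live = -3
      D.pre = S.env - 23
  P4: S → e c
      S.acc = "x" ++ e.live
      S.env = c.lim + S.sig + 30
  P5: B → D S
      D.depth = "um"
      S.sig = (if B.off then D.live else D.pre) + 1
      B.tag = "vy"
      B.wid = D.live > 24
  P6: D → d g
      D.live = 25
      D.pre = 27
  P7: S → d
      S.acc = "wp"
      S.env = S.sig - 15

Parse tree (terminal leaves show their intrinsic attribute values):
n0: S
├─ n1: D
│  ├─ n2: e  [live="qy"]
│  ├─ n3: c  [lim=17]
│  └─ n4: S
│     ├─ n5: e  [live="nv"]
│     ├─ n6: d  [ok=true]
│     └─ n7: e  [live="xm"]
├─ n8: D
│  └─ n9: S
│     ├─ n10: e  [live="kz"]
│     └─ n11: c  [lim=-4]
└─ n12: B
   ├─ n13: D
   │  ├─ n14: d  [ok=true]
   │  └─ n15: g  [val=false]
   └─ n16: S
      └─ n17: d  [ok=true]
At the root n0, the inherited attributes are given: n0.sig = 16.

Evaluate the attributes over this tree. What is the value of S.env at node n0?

1. n0.sig = 16  [given at root]
2. n1.depth = "kz"  ["kz"]
3. n2.live = "qy"  [terminal]
4. n3.lim = 17  [terminal]
5. n4.sig = -6  [-6]
6. n5.live = "nv"  [terminal]
7. n6.ok = true  [terminal]
8. n7.live = "xm"  [terminal]
9. n4.acc = "nxm"  ["n" ++ e₁.live]
10. n4.env = -9  [len(e₁.live) - 11]
11. n1.live = 14  [14]
12. n1.pre = 8  [S.env + c.lim]
13. n8.depth = "yx"  ["yx"]
14. n9.sig = -6  [-6]
15. n10.live = "kz"  [terminal]
16. n11.lim = -4  [terminal]
17. n9.acc = "xkz"  ["x" ++ e.live]
18. n9.env = 20  [c.lim + S.sig + 30]
19. n8.live = -3  [-3]
20. n8.pre = -3  [S.env - 23]
21. n12.off = false  [D₁.live == D₀.pre]
22. n12.hot = false  [D₀.pre > 8]
23. n13.depth = "um"  ["um"]
24. n14.ok = true  [terminal]
25. n15.val = false  [terminal]
26. n13.live = 25  [25]
27. n13.pre = 27  [27]
28. n16.sig = 28  [(if B.off then D.live else D.pre) + 1]
29. n17.ok = true  [terminal]
30. n16.acc = "wp"  ["wp"]
31. n16.env = 13  [S.sig - 15]
32. n12.tag = "vy"  ["vy"]
33. n12.wid = true  [D.live > 24]
34. n0.acc = "zvy"  ["z" ++ B.tag]
35. n0.env = 16  [D₀.pre + S.sig - 8]

16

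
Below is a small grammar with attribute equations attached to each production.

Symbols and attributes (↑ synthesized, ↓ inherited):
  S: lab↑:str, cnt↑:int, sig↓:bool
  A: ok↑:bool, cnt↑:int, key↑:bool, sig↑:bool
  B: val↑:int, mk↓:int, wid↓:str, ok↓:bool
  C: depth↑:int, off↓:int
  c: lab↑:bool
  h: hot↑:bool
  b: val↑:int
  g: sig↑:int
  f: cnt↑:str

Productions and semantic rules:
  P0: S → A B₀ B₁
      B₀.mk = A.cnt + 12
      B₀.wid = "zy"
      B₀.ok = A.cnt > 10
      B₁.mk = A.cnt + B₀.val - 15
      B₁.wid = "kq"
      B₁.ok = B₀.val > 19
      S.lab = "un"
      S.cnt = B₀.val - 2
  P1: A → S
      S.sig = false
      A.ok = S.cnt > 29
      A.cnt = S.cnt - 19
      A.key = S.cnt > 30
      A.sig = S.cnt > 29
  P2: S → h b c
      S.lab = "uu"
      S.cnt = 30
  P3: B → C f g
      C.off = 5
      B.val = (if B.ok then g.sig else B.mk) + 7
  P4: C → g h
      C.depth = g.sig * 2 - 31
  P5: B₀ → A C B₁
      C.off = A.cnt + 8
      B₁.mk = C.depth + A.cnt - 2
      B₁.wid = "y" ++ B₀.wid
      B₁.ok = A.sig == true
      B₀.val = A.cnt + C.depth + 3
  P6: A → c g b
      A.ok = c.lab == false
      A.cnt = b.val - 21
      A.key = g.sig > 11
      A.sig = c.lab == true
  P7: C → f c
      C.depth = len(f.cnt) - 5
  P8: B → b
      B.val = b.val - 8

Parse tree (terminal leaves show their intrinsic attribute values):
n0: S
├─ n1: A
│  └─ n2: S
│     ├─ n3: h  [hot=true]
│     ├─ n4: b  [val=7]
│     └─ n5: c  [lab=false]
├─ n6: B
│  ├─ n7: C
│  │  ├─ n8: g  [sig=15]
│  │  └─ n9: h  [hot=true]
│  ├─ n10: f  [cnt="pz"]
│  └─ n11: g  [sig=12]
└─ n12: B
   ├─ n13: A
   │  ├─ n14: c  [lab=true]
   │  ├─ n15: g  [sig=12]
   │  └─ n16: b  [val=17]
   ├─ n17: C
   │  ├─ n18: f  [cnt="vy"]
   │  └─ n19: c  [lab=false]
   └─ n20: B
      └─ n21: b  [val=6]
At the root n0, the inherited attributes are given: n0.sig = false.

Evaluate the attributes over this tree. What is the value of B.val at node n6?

19

1. n0.sig = false  [given at root]
2. n2.sig = false  [false]
3. n3.hot = true  [terminal]
4. n4.val = 7  [terminal]
5. n5.lab = false  [terminal]
6. n2.lab = "uu"  ["uu"]
7. n2.cnt = 30  [30]
8. n1.ok = true  [S.cnt > 29]
9. n1.cnt = 11  [S.cnt - 19]
10. n1.key = false  [S.cnt > 30]
11. n1.sig = true  [S.cnt > 29]
12. n6.mk = 23  [A.cnt + 12]
13. n6.wid = "zy"  ["zy"]
14. n6.ok = true  [A.cnt > 10]
15. n7.off = 5  [5]
16. n8.sig = 15  [terminal]
17. n9.hot = true  [terminal]
18. n7.depth = -1  [g.sig * 2 - 31]
19. n10.cnt = "pz"  [terminal]
20. n11.sig = 12  [terminal]
21. n6.val = 19  [(if B.ok then g.sig else B.mk) + 7]
22. n12.mk = 15  [A.cnt + B₀.val - 15]
23. n12.wid = "kq"  ["kq"]
24. n12.ok = false  [B₀.val > 19]
25. n14.lab = true  [terminal]
26. n15.sig = 12  [terminal]
27. n16.val = 17  [terminal]
28. n13.ok = false  [c.lab == false]
29. n13.cnt = -4  [b.val - 21]
30. n13.key = true  [g.sig > 11]
31. n13.sig = true  [c.lab == true]
32. n17.off = 4  [A.cnt + 8]
33. n18.cnt = "vy"  [terminal]
34. n19.lab = false  [terminal]
35. n17.depth = -3  [len(f.cnt) - 5]
36. n20.mk = -9  [C.depth + A.cnt - 2]
37. n20.wid = "ykq"  ["y" ++ B₀.wid]
38. n20.ok = true  [A.sig == true]
39. n21.val = 6  [terminal]
40. n20.val = -2  [b.val - 8]
41. n12.val = -4  [A.cnt + C.depth + 3]
42. n0.lab = "un"  ["un"]
43. n0.cnt = 17  [B₀.val - 2]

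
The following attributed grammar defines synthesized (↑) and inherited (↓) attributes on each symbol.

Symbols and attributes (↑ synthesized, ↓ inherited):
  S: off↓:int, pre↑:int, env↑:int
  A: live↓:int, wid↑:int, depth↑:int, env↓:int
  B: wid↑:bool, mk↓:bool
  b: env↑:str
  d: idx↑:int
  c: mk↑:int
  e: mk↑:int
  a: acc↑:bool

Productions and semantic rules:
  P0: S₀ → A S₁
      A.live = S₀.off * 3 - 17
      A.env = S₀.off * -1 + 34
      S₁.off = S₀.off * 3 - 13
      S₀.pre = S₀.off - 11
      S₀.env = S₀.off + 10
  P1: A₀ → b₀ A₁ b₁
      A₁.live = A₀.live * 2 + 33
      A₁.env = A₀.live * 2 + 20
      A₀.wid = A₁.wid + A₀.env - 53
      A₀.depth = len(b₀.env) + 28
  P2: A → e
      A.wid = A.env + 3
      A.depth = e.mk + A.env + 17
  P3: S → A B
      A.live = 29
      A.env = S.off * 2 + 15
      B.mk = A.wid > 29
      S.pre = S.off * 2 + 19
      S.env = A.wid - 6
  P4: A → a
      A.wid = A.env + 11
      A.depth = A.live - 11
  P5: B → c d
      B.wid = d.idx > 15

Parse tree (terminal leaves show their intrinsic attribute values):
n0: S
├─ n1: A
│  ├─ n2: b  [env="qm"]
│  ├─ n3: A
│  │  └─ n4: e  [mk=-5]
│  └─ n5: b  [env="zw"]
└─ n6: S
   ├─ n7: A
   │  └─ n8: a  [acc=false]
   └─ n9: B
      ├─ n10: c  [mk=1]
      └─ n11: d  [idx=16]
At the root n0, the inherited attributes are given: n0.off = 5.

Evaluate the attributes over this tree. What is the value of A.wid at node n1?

1. n0.off = 5  [given at root]
2. n1.live = -2  [S₀.off * 3 - 17]
3. n1.env = 29  [S₀.off * -1 + 34]
4. n2.env = "qm"  [terminal]
5. n3.live = 29  [A₀.live * 2 + 33]
6. n3.env = 16  [A₀.live * 2 + 20]
7. n4.mk = -5  [terminal]
8. n3.wid = 19  [A.env + 3]
9. n3.depth = 28  [e.mk + A.env + 17]
10. n5.env = "zw"  [terminal]
11. n1.wid = -5  [A₁.wid + A₀.env - 53]
12. n1.depth = 30  [len(b₀.env) + 28]
13. n6.off = 2  [S₀.off * 3 - 13]
14. n7.live = 29  [29]
15. n7.env = 19  [S.off * 2 + 15]
16. n8.acc = false  [terminal]
17. n7.wid = 30  [A.env + 11]
18. n7.depth = 18  [A.live - 11]
19. n9.mk = true  [A.wid > 29]
20. n10.mk = 1  [terminal]
21. n11.idx = 16  [terminal]
22. n9.wid = true  [d.idx > 15]
23. n6.pre = 23  [S.off * 2 + 19]
24. n6.env = 24  [A.wid - 6]
25. n0.pre = -6  [S₀.off - 11]
26. n0.env = 15  [S₀.off + 10]

-5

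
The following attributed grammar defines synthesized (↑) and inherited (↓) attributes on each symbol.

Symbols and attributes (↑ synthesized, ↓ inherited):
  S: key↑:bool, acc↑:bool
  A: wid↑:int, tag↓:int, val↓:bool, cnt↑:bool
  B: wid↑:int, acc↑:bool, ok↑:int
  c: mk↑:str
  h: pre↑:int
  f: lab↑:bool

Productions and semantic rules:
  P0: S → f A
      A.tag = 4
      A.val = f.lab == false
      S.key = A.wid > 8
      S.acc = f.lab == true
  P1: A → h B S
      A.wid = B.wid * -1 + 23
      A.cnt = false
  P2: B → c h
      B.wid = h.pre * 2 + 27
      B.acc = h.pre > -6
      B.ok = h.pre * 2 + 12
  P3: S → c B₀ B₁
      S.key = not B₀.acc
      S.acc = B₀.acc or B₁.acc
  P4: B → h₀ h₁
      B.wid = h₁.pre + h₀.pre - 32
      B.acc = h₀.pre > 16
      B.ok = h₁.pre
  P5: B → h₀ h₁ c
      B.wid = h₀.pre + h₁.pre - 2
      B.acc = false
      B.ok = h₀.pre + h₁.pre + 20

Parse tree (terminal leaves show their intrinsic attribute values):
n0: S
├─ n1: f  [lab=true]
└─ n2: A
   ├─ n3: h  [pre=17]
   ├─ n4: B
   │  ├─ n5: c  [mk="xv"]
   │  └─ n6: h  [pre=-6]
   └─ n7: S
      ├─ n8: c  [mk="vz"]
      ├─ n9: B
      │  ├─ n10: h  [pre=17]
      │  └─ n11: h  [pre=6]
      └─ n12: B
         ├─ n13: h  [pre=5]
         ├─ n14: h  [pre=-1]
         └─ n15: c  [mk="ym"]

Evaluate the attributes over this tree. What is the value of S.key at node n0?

false

1. n1.lab = true  [terminal]
2. n2.tag = 4  [4]
3. n2.val = false  [f.lab == false]
4. n3.pre = 17  [terminal]
5. n5.mk = "xv"  [terminal]
6. n6.pre = -6  [terminal]
7. n4.wid = 15  [h.pre * 2 + 27]
8. n4.acc = false  [h.pre > -6]
9. n4.ok = 0  [h.pre * 2 + 12]
10. n8.mk = "vz"  [terminal]
11. n10.pre = 17  [terminal]
12. n11.pre = 6  [terminal]
13. n9.wid = -9  [h₁.pre + h₀.pre - 32]
14. n9.acc = true  [h₀.pre > 16]
15. n9.ok = 6  [h₁.pre]
16. n13.pre = 5  [terminal]
17. n14.pre = -1  [terminal]
18. n15.mk = "ym"  [terminal]
19. n12.wid = 2  [h₀.pre + h₁.pre - 2]
20. n12.acc = false  [false]
21. n12.ok = 24  [h₀.pre + h₁.pre + 20]
22. n7.key = false  [not B₀.acc]
23. n7.acc = true  [B₀.acc or B₁.acc]
24. n2.wid = 8  [B.wid * -1 + 23]
25. n2.cnt = false  [false]
26. n0.key = false  [A.wid > 8]
27. n0.acc = true  [f.lab == true]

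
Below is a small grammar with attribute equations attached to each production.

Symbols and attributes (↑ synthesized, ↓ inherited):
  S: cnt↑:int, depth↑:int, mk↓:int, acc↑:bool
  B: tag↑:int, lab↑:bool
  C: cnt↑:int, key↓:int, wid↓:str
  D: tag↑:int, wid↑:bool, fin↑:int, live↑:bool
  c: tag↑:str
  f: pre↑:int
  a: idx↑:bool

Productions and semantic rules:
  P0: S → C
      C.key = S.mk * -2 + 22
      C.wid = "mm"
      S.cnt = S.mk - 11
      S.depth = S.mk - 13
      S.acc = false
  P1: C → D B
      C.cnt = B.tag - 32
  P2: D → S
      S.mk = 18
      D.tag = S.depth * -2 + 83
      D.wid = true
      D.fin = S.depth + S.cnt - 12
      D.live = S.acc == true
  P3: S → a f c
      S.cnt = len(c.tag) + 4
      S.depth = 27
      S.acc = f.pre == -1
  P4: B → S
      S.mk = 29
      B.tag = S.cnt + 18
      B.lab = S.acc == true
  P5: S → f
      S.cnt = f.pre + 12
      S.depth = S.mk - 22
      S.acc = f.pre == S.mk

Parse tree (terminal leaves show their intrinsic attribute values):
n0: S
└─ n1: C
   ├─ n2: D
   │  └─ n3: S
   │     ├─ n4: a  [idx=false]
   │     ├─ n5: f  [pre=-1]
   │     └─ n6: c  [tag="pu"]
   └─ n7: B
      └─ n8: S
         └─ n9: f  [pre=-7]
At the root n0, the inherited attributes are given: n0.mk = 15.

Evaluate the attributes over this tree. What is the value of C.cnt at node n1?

1. n0.mk = 15  [given at root]
2. n1.key = -8  [S.mk * -2 + 22]
3. n1.wid = "mm"  ["mm"]
4. n3.mk = 18  [18]
5. n4.idx = false  [terminal]
6. n5.pre = -1  [terminal]
7. n6.tag = "pu"  [terminal]
8. n3.cnt = 6  [len(c.tag) + 4]
9. n3.depth = 27  [27]
10. n3.acc = true  [f.pre == -1]
11. n2.tag = 29  [S.depth * -2 + 83]
12. n2.wid = true  [true]
13. n2.fin = 21  [S.depth + S.cnt - 12]
14. n2.live = true  [S.acc == true]
15. n8.mk = 29  [29]
16. n9.pre = -7  [terminal]
17. n8.cnt = 5  [f.pre + 12]
18. n8.depth = 7  [S.mk - 22]
19. n8.acc = false  [f.pre == S.mk]
20. n7.tag = 23  [S.cnt + 18]
21. n7.lab = false  [S.acc == true]
22. n1.cnt = -9  [B.tag - 32]
23. n0.cnt = 4  [S.mk - 11]
24. n0.depth = 2  [S.mk - 13]
25. n0.acc = false  [false]

-9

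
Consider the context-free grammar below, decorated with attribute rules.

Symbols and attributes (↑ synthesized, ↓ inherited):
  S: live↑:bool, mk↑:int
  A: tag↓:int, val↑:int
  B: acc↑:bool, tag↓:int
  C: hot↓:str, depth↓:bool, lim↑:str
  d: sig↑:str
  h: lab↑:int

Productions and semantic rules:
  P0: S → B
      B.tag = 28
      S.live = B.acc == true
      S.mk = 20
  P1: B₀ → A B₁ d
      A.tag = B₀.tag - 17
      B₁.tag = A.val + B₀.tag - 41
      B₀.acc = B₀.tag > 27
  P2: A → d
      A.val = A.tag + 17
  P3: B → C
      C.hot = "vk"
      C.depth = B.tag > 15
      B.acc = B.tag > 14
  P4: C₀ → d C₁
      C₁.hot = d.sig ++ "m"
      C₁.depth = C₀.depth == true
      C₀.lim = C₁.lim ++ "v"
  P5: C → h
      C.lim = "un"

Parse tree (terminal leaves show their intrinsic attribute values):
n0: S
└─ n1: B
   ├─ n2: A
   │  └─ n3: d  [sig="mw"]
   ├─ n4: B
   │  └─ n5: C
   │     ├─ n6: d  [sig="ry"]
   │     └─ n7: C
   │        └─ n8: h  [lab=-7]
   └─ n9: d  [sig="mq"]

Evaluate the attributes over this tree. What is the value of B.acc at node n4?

1. n1.tag = 28  [28]
2. n2.tag = 11  [B₀.tag - 17]
3. n3.sig = "mw"  [terminal]
4. n2.val = 28  [A.tag + 17]
5. n4.tag = 15  [A.val + B₀.tag - 41]
6. n5.hot = "vk"  ["vk"]
7. n5.depth = false  [B.tag > 15]
8. n6.sig = "ry"  [terminal]
9. n7.hot = "rym"  [d.sig ++ "m"]
10. n7.depth = false  [C₀.depth == true]
11. n8.lab = -7  [terminal]
12. n7.lim = "un"  ["un"]
13. n5.lim = "unv"  [C₁.lim ++ "v"]
14. n4.acc = true  [B.tag > 14]
15. n9.sig = "mq"  [terminal]
16. n1.acc = true  [B₀.tag > 27]
17. n0.live = true  [B.acc == true]
18. n0.mk = 20  [20]

true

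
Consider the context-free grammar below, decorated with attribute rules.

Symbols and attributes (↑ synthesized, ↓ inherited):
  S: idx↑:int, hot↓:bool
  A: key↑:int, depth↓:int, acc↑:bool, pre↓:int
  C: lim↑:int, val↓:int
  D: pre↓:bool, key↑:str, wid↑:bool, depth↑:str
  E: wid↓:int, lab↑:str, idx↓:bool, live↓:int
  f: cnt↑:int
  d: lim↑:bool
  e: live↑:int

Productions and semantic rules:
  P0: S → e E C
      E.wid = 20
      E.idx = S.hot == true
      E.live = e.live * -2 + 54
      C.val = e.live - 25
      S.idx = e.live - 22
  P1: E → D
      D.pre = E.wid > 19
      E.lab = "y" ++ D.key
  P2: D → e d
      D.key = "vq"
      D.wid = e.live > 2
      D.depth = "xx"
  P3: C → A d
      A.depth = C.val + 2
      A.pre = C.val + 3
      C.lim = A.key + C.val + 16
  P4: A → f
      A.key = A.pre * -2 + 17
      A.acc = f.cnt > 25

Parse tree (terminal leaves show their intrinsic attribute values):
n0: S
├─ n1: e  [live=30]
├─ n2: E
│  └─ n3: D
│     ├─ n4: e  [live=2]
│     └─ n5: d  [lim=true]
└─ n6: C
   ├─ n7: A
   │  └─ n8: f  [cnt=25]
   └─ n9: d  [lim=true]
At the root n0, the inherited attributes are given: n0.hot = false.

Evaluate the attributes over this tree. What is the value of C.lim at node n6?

1. n0.hot = false  [given at root]
2. n1.live = 30  [terminal]
3. n2.wid = 20  [20]
4. n2.idx = false  [S.hot == true]
5. n2.live = -6  [e.live * -2 + 54]
6. n3.pre = true  [E.wid > 19]
7. n4.live = 2  [terminal]
8. n5.lim = true  [terminal]
9. n3.key = "vq"  ["vq"]
10. n3.wid = false  [e.live > 2]
11. n3.depth = "xx"  ["xx"]
12. n2.lab = "yvq"  ["y" ++ D.key]
13. n6.val = 5  [e.live - 25]
14. n7.depth = 7  [C.val + 2]
15. n7.pre = 8  [C.val + 3]
16. n8.cnt = 25  [terminal]
17. n7.key = 1  [A.pre * -2 + 17]
18. n7.acc = false  [f.cnt > 25]
19. n9.lim = true  [terminal]
20. n6.lim = 22  [A.key + C.val + 16]
21. n0.idx = 8  [e.live - 22]

22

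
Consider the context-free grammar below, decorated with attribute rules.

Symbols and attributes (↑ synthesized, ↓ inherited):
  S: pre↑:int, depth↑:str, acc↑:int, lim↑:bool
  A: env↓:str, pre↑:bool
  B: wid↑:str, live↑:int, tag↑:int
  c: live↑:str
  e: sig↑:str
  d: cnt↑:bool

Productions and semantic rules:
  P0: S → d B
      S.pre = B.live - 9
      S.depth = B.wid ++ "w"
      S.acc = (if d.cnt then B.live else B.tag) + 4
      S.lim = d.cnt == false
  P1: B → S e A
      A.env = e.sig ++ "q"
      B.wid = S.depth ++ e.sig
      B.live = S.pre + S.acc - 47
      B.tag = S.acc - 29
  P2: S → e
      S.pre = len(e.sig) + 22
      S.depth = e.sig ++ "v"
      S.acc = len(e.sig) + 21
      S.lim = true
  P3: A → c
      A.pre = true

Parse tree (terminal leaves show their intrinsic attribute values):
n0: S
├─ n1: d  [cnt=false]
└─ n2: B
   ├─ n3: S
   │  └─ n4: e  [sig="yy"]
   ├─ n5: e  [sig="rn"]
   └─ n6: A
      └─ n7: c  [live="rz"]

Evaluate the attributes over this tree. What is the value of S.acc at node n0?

-2

1. n1.cnt = false  [terminal]
2. n4.sig = "yy"  [terminal]
3. n3.pre = 24  [len(e.sig) + 22]
4. n3.depth = "yyv"  [e.sig ++ "v"]
5. n3.acc = 23  [len(e.sig) + 21]
6. n3.lim = true  [true]
7. n5.sig = "rn"  [terminal]
8. n6.env = "rnq"  [e.sig ++ "q"]
9. n7.live = "rz"  [terminal]
10. n6.pre = true  [true]
11. n2.wid = "yyvrn"  [S.depth ++ e.sig]
12. n2.live = 0  [S.pre + S.acc - 47]
13. n2.tag = -6  [S.acc - 29]
14. n0.pre = -9  [B.live - 9]
15. n0.depth = "yyvrnw"  [B.wid ++ "w"]
16. n0.acc = -2  [(if d.cnt then B.live else B.tag) + 4]
17. n0.lim = true  [d.cnt == false]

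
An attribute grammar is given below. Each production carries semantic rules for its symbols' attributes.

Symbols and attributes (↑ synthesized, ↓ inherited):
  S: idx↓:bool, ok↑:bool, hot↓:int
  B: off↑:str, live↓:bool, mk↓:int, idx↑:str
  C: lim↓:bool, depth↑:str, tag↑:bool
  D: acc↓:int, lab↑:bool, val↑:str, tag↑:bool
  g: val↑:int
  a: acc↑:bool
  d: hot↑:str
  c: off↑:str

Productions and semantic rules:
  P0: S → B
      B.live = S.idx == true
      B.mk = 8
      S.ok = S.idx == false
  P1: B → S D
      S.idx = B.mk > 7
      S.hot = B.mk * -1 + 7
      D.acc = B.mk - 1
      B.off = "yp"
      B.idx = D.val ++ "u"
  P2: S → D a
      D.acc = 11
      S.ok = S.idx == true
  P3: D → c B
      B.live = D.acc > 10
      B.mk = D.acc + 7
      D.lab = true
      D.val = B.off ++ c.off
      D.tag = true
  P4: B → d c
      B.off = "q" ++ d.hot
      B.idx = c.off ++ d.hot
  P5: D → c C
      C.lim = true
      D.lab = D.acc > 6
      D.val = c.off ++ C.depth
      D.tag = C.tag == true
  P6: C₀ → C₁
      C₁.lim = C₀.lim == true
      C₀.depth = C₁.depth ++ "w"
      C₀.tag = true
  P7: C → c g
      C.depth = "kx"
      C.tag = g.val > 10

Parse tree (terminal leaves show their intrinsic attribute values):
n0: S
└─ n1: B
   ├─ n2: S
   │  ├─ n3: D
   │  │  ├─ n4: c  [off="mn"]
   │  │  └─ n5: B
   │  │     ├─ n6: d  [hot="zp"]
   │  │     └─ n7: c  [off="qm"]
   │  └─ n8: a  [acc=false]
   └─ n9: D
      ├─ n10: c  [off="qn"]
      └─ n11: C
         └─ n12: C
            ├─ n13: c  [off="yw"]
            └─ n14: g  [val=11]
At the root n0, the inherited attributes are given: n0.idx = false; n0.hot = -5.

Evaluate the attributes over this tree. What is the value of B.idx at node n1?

1. n0.idx = false  [given at root]
2. n0.hot = -5  [given at root]
3. n1.live = false  [S.idx == true]
4. n1.mk = 8  [8]
5. n2.idx = true  [B.mk > 7]
6. n2.hot = -1  [B.mk * -1 + 7]
7. n3.acc = 11  [11]
8. n4.off = "mn"  [terminal]
9. n5.live = true  [D.acc > 10]
10. n5.mk = 18  [D.acc + 7]
11. n6.hot = "zp"  [terminal]
12. n7.off = "qm"  [terminal]
13. n5.off = "qzp"  ["q" ++ d.hot]
14. n5.idx = "qmzp"  [c.off ++ d.hot]
15. n3.lab = true  [true]
16. n3.val = "qzpmn"  [B.off ++ c.off]
17. n3.tag = true  [true]
18. n8.acc = false  [terminal]
19. n2.ok = true  [S.idx == true]
20. n9.acc = 7  [B.mk - 1]
21. n10.off = "qn"  [terminal]
22. n11.lim = true  [true]
23. n12.lim = true  [C₀.lim == true]
24. n13.off = "yw"  [terminal]
25. n14.val = 11  [terminal]
26. n12.depth = "kx"  ["kx"]
27. n12.tag = true  [g.val > 10]
28. n11.depth = "kxw"  [C₁.depth ++ "w"]
29. n11.tag = true  [true]
30. n9.lab = true  [D.acc > 6]
31. n9.val = "qnkxw"  [c.off ++ C.depth]
32. n9.tag = true  [C.tag == true]
33. n1.off = "yp"  ["yp"]
34. n1.idx = "qnkxwu"  [D.val ++ "u"]
35. n0.ok = true  [S.idx == false]

"qnkxwu"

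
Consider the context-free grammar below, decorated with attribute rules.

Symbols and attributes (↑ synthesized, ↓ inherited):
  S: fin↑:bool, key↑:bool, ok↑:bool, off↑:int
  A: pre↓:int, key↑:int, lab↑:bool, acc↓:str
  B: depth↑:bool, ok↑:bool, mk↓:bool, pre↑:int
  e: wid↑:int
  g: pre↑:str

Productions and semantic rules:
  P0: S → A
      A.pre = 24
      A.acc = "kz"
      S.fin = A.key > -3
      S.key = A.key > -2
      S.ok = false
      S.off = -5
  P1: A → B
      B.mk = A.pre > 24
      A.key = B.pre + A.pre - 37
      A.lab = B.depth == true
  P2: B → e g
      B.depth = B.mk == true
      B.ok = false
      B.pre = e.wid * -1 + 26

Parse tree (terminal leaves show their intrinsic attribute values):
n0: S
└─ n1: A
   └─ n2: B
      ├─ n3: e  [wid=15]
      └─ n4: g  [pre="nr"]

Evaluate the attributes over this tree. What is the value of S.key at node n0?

1. n1.pre = 24  [24]
2. n1.acc = "kz"  ["kz"]
3. n2.mk = false  [A.pre > 24]
4. n3.wid = 15  [terminal]
5. n4.pre = "nr"  [terminal]
6. n2.depth = false  [B.mk == true]
7. n2.ok = false  [false]
8. n2.pre = 11  [e.wid * -1 + 26]
9. n1.key = -2  [B.pre + A.pre - 37]
10. n1.lab = false  [B.depth == true]
11. n0.fin = true  [A.key > -3]
12. n0.key = false  [A.key > -2]
13. n0.ok = false  [false]
14. n0.off = -5  [-5]

false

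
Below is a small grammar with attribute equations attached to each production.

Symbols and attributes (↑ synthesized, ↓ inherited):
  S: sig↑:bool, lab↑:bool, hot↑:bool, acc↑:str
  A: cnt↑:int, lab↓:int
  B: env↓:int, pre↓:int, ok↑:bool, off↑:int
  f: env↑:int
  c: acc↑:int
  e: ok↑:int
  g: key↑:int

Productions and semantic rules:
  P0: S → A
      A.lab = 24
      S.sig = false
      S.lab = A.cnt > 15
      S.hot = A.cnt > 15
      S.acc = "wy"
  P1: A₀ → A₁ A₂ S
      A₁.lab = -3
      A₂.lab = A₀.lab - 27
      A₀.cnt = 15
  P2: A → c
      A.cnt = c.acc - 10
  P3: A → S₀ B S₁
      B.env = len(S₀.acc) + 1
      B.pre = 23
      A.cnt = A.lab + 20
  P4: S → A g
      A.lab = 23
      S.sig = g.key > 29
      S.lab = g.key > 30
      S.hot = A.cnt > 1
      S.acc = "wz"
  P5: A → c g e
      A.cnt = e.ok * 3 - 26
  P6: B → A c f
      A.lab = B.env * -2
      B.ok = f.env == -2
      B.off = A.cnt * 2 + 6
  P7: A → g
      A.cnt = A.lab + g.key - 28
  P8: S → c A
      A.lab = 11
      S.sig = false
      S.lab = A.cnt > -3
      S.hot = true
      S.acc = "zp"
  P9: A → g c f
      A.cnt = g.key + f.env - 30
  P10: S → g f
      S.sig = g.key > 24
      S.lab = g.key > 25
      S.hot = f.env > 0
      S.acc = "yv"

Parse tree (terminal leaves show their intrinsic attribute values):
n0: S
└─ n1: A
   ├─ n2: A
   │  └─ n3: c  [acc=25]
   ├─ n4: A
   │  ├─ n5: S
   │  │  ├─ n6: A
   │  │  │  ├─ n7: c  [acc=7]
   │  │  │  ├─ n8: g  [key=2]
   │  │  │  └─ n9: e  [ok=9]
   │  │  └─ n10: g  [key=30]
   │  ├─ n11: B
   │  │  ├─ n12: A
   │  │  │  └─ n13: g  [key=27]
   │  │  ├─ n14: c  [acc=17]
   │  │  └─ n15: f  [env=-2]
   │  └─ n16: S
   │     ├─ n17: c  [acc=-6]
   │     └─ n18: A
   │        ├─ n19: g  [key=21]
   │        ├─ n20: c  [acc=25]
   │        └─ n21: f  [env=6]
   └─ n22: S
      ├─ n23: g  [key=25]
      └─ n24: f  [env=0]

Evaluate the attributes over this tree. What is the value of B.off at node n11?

-8

1. n1.lab = 24  [24]
2. n2.lab = -3  [-3]
3. n3.acc = 25  [terminal]
4. n2.cnt = 15  [c.acc - 10]
5. n4.lab = -3  [A₀.lab - 27]
6. n6.lab = 23  [23]
7. n7.acc = 7  [terminal]
8. n8.key = 2  [terminal]
9. n9.ok = 9  [terminal]
10. n6.cnt = 1  [e.ok * 3 - 26]
11. n10.key = 30  [terminal]
12. n5.sig = true  [g.key > 29]
13. n5.lab = false  [g.key > 30]
14. n5.hot = false  [A.cnt > 1]
15. n5.acc = "wz"  ["wz"]
16. n11.env = 3  [len(S₀.acc) + 1]
17. n11.pre = 23  [23]
18. n12.lab = -6  [B.env * -2]
19. n13.key = 27  [terminal]
20. n12.cnt = -7  [A.lab + g.key - 28]
21. n14.acc = 17  [terminal]
22. n15.env = -2  [terminal]
23. n11.ok = true  [f.env == -2]
24. n11.off = -8  [A.cnt * 2 + 6]
25. n17.acc = -6  [terminal]
26. n18.lab = 11  [11]
27. n19.key = 21  [terminal]
28. n20.acc = 25  [terminal]
29. n21.env = 6  [terminal]
30. n18.cnt = -3  [g.key + f.env - 30]
31. n16.sig = false  [false]
32. n16.lab = false  [A.cnt > -3]
33. n16.hot = true  [true]
34. n16.acc = "zp"  ["zp"]
35. n4.cnt = 17  [A.lab + 20]
36. n23.key = 25  [terminal]
37. n24.env = 0  [terminal]
38. n22.sig = true  [g.key > 24]
39. n22.lab = false  [g.key > 25]
40. n22.hot = false  [f.env > 0]
41. n22.acc = "yv"  ["yv"]
42. n1.cnt = 15  [15]
43. n0.sig = false  [false]
44. n0.lab = false  [A.cnt > 15]
45. n0.hot = false  [A.cnt > 15]
46. n0.acc = "wy"  ["wy"]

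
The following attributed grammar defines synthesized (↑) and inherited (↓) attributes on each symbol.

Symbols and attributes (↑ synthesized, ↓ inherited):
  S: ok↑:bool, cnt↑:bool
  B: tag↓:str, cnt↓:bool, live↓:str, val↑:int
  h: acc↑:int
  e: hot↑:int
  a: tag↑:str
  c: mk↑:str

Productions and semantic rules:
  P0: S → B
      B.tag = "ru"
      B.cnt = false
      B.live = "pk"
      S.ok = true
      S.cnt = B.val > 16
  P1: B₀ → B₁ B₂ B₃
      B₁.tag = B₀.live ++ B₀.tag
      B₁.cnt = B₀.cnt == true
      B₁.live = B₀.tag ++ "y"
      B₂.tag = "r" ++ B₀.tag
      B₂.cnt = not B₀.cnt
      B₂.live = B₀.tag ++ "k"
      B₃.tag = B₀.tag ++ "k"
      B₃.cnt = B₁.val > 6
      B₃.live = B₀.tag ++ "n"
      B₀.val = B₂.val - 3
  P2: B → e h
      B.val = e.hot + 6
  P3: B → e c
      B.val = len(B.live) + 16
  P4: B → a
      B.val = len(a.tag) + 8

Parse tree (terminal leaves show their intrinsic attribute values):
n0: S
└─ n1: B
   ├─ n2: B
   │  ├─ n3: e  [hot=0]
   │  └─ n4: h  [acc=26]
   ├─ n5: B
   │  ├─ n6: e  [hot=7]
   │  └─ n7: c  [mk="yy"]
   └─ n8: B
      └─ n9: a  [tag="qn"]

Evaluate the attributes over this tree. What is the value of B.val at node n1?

16

1. n1.tag = "ru"  ["ru"]
2. n1.cnt = false  [false]
3. n1.live = "pk"  ["pk"]
4. n2.tag = "pkru"  [B₀.live ++ B₀.tag]
5. n2.cnt = false  [B₀.cnt == true]
6. n2.live = "ruy"  [B₀.tag ++ "y"]
7. n3.hot = 0  [terminal]
8. n4.acc = 26  [terminal]
9. n2.val = 6  [e.hot + 6]
10. n5.tag = "rru"  ["r" ++ B₀.tag]
11. n5.cnt = true  [not B₀.cnt]
12. n5.live = "ruk"  [B₀.tag ++ "k"]
13. n6.hot = 7  [terminal]
14. n7.mk = "yy"  [terminal]
15. n5.val = 19  [len(B.live) + 16]
16. n8.tag = "ruk"  [B₀.tag ++ "k"]
17. n8.cnt = false  [B₁.val > 6]
18. n8.live = "run"  [B₀.tag ++ "n"]
19. n9.tag = "qn"  [terminal]
20. n8.val = 10  [len(a.tag) + 8]
21. n1.val = 16  [B₂.val - 3]
22. n0.ok = true  [true]
23. n0.cnt = false  [B.val > 16]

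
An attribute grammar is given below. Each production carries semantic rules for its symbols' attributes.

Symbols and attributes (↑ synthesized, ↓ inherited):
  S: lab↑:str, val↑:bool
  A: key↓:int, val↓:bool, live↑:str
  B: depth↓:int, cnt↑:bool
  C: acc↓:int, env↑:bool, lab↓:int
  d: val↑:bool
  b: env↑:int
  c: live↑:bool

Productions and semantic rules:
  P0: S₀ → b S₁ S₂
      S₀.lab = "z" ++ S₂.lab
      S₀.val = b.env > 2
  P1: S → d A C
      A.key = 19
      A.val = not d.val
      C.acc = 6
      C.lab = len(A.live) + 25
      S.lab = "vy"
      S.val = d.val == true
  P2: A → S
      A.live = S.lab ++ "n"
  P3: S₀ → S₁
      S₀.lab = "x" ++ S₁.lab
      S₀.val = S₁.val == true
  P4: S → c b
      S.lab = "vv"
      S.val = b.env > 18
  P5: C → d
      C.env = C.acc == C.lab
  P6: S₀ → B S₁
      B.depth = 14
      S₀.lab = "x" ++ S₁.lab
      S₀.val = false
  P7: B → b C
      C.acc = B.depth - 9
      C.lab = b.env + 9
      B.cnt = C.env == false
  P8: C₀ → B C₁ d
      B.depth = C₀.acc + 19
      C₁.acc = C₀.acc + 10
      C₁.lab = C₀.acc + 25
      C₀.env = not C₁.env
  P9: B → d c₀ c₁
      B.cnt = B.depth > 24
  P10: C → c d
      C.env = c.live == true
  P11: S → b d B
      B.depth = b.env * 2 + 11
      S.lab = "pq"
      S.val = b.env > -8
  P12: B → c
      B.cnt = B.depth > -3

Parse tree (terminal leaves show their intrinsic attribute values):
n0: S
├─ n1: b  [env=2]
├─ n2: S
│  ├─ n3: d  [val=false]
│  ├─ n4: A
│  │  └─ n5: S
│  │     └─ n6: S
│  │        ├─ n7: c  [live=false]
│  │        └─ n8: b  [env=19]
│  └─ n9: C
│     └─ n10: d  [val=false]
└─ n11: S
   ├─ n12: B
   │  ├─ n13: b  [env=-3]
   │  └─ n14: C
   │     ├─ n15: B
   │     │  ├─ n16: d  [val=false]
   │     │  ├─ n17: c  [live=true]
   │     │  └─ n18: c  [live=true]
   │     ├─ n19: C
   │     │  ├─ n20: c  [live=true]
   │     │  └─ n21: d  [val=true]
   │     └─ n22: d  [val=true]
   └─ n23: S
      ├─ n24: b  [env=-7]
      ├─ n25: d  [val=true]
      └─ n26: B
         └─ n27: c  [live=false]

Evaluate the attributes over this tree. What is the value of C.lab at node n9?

1. n1.env = 2  [terminal]
2. n3.val = false  [terminal]
3. n4.key = 19  [19]
4. n4.val = true  [not d.val]
5. n7.live = false  [terminal]
6. n8.env = 19  [terminal]
7. n6.lab = "vv"  ["vv"]
8. n6.val = true  [b.env > 18]
9. n5.lab = "xvv"  ["x" ++ S₁.lab]
10. n5.val = true  [S₁.val == true]
11. n4.live = "xvvn"  [S.lab ++ "n"]
12. n9.acc = 6  [6]
13. n9.lab = 29  [len(A.live) + 25]
14. n10.val = false  [terminal]
15. n9.env = false  [C.acc == C.lab]
16. n2.lab = "vy"  ["vy"]
17. n2.val = false  [d.val == true]
18. n12.depth = 14  [14]
19. n13.env = -3  [terminal]
20. n14.acc = 5  [B.depth - 9]
21. n14.lab = 6  [b.env + 9]
22. n15.depth = 24  [C₀.acc + 19]
23. n16.val = false  [terminal]
24. n17.live = true  [terminal]
25. n18.live = true  [terminal]
26. n15.cnt = false  [B.depth > 24]
27. n19.acc = 15  [C₀.acc + 10]
28. n19.lab = 30  [C₀.acc + 25]
29. n20.live = true  [terminal]
30. n21.val = true  [terminal]
31. n19.env = true  [c.live == true]
32. n22.val = true  [terminal]
33. n14.env = false  [not C₁.env]
34. n12.cnt = true  [C.env == false]
35. n24.env = -7  [terminal]
36. n25.val = true  [terminal]
37. n26.depth = -3  [b.env * 2 + 11]
38. n27.live = false  [terminal]
39. n26.cnt = false  [B.depth > -3]
40. n23.lab = "pq"  ["pq"]
41. n23.val = true  [b.env > -8]
42. n11.lab = "xpq"  ["x" ++ S₁.lab]
43. n11.val = false  [false]
44. n0.lab = "zxpq"  ["z" ++ S₂.lab]
45. n0.val = false  [b.env > 2]

29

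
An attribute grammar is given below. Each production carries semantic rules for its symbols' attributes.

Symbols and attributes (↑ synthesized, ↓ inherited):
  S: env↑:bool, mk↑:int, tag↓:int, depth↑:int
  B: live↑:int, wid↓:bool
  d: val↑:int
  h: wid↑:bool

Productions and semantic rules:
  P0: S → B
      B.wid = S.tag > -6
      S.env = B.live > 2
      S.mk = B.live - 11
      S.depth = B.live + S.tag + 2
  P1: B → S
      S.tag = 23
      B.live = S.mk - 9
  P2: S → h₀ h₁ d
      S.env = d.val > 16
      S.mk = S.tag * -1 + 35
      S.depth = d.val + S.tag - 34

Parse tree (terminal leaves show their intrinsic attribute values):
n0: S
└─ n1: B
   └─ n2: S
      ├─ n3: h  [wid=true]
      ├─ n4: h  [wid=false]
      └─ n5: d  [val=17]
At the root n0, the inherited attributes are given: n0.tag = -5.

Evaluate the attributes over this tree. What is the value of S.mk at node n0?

-8

1. n0.tag = -5  [given at root]
2. n1.wid = true  [S.tag > -6]
3. n2.tag = 23  [23]
4. n3.wid = true  [terminal]
5. n4.wid = false  [terminal]
6. n5.val = 17  [terminal]
7. n2.env = true  [d.val > 16]
8. n2.mk = 12  [S.tag * -1 + 35]
9. n2.depth = 6  [d.val + S.tag - 34]
10. n1.live = 3  [S.mk - 9]
11. n0.env = true  [B.live > 2]
12. n0.mk = -8  [B.live - 11]
13. n0.depth = 0  [B.live + S.tag + 2]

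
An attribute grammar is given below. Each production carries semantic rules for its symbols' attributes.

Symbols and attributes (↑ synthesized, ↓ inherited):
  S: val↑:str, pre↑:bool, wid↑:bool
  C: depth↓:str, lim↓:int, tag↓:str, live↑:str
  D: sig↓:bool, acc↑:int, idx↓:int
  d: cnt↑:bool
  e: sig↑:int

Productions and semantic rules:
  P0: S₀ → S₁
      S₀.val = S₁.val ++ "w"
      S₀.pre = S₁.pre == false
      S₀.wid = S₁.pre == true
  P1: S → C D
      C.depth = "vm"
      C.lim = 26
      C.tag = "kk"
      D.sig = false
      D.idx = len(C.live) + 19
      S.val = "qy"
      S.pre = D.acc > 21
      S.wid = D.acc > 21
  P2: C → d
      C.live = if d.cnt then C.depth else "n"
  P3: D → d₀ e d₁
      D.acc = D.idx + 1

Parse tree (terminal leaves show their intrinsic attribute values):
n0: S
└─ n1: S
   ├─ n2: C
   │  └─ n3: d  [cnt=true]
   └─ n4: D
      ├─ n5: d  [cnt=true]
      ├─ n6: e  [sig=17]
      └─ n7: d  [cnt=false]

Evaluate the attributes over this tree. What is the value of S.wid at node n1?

1. n2.depth = "vm"  ["vm"]
2. n2.lim = 26  [26]
3. n2.tag = "kk"  ["kk"]
4. n3.cnt = true  [terminal]
5. n2.live = "vm"  [if d.cnt then C.depth else "n"]
6. n4.sig = false  [false]
7. n4.idx = 21  [len(C.live) + 19]
8. n5.cnt = true  [terminal]
9. n6.sig = 17  [terminal]
10. n7.cnt = false  [terminal]
11. n4.acc = 22  [D.idx + 1]
12. n1.val = "qy"  ["qy"]
13. n1.pre = true  [D.acc > 21]
14. n1.wid = true  [D.acc > 21]
15. n0.val = "qyw"  [S₁.val ++ "w"]
16. n0.pre = false  [S₁.pre == false]
17. n0.wid = true  [S₁.pre == true]

true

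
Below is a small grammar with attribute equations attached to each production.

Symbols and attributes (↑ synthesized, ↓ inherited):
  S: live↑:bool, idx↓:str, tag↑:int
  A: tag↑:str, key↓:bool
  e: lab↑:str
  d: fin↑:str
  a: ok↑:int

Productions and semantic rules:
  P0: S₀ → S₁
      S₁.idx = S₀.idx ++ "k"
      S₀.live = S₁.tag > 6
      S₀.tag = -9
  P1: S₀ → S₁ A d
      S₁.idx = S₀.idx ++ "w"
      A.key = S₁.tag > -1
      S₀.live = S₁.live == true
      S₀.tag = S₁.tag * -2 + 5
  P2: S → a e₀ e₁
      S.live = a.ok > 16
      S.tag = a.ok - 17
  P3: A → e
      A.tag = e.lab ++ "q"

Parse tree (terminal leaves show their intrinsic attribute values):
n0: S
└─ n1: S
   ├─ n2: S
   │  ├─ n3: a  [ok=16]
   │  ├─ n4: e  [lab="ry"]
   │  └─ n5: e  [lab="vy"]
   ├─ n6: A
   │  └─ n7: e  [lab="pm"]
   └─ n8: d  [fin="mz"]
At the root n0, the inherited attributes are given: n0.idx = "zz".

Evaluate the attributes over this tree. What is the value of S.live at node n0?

1. n0.idx = "zz"  [given at root]
2. n1.idx = "zzk"  [S₀.idx ++ "k"]
3. n2.idx = "zzkw"  [S₀.idx ++ "w"]
4. n3.ok = 16  [terminal]
5. n4.lab = "ry"  [terminal]
6. n5.lab = "vy"  [terminal]
7. n2.live = false  [a.ok > 16]
8. n2.tag = -1  [a.ok - 17]
9. n6.key = false  [S₁.tag > -1]
10. n7.lab = "pm"  [terminal]
11. n6.tag = "pmq"  [e.lab ++ "q"]
12. n8.fin = "mz"  [terminal]
13. n1.live = false  [S₁.live == true]
14. n1.tag = 7  [S₁.tag * -2 + 5]
15. n0.live = true  [S₁.tag > 6]
16. n0.tag = -9  [-9]

true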